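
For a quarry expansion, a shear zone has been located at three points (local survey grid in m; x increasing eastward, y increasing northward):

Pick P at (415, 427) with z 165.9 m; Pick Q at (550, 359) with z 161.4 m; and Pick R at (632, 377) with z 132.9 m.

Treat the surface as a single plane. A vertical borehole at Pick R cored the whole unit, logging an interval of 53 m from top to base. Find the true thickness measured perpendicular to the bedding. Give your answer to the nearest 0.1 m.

Let the plane be z = a·x + b·y + c.
Pick Q−Pick P: 135a − 68b = −4.5;  Pick R−Pick P: 217a − 50b = −33.
Solving gives a = −0.25219, b = −0.43449.
|∇z| = √(a²+b²) = 0.50237, so dip δ = arctan(0.50237) = 26.67°.
True thickness = vertical thickness × cos δ = 53 × cos 26.67° = 47.4 m.

47.4 m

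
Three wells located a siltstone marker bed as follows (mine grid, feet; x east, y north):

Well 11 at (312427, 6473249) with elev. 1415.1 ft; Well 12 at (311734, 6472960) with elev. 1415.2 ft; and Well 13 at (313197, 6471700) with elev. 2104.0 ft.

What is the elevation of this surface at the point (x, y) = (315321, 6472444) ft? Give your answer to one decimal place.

2155.9 ft

Two edge vectors: Well 11→Well 12 = (-693, -289, 0.1), Well 11→Well 13 = (770, -1549, 688.9).
Normal n = (Well 11→Well 12) × (Well 11→Well 13) = (-198937.2, 477484.7, 1295987).
So ∂z/∂x = −n_x/n_z = 0.153502466 and ∂z/∂y = −n_y/n_z = −0.368433248.
Intercept c from Well 11: 1415.1 − 47958.31 + 2384960.16 = 2338416.94.
At (315321, 6472444): z = 48402.6 − 2384663.6 + 2338416.94 = 2155.9 ft.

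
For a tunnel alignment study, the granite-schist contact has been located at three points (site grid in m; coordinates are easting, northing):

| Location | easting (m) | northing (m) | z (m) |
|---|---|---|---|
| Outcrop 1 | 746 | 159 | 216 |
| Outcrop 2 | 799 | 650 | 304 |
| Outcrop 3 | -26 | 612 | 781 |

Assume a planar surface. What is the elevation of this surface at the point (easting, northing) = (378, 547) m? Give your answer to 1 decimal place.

Let the plane be z = a·easting + b·northing + c.
Outcrop 2−Outcrop 1: 53a + 491b = 88;  Outcrop 3−Outcrop 1: −772a + 453b = 565.
Solving gives a = −0.58937, b = 0.24284.
Then c = 216 − a·746 − b·159 = 617.06.
At (378, 547): z = −222.8 + 132.8 + 617.06 = 527.1 m.

527.1 m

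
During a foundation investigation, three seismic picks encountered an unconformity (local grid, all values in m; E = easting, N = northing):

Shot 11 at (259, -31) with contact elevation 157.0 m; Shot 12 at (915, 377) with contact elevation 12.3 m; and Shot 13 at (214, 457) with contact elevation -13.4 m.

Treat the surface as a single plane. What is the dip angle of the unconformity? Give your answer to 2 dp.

19.26°

Let the plane be z = a·E + b·N + c.
Shot 12−Shot 11: 656a + 408b = −144.7;  Shot 13−Shot 11: −45a + 488b = −170.4.
Solving gives a = −0.00322, b = −0.34948.
Gradient magnitude |∇z| = √(a² + b²) = √(0.00001 + 0.12213) = 0.34949.
True dip = arctan(0.34949) = 19.26°, dipping toward N (azimuth ≈ 001°).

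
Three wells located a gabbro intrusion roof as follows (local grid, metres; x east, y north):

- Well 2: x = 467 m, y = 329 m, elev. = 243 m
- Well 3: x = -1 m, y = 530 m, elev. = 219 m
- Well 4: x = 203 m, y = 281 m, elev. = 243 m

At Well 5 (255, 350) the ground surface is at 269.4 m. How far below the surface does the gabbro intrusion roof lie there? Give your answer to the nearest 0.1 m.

31.4 m

Two edge vectors: Well 2→Well 3 = (-468, 201, -24), Well 2→Well 4 = (-264, -48, 0).
Normal n = (Well 2→Well 3) × (Well 2→Well 4) = (-1152, 6336, 75528).
So ∂z/∂x = −n_x/n_z = 0.01525 and ∂z/∂y = −n_y/n_z = −0.08389.
Intercept c from Well 2: 243 − 7.12 + 27.60 = 263.48.
At (255, 350): z_contact = 3.89 − 29.36 + 263.48 = 238.00 m.
Depth below ground = 269.4 − 238.00 = 31.4 m.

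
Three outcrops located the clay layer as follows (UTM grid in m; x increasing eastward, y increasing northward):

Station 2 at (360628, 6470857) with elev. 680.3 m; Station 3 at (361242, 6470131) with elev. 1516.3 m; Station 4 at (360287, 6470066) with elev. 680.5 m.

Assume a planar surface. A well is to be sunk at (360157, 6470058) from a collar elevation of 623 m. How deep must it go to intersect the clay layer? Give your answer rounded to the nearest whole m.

57 m

Let the plane be z = a·x + b·y + c.
Station 3−Station 2: 614a − 726b = 836;  Station 4−Station 2: −341a − 791b = 0.2.
Solving gives a = 0.90165676, b = −0.38895696.
Then c = 680.3 − a·360628 − b·6470857 = 2192402.48.
At (360157, 6470058): z_contact = 324738.0 − 2516574.1 + 2192402.48 = 566.4 m.
Depth below ground = 623 − 566.4 = 57 m.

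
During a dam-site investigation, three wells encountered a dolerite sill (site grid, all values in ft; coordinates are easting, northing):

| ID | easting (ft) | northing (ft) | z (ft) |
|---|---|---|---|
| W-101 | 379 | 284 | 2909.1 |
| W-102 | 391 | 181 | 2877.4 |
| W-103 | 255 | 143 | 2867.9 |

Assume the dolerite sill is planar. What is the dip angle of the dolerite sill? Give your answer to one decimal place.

17.0°

Let the plane be z = a·easting + b·northing + c.
W-102−W-101: 12a − 103b = −31.7;  W-103−W-101: −124a − 141b = −41.2.
Solving gives a = −0.01563, b = 0.30595.
Gradient magnitude |∇z| = √(a² + b²) = √(0.00024 + 0.09360) = 0.30634.
True dip = arctan(0.30634) = 17.0°, dipping toward S (azimuth ≈ 177°).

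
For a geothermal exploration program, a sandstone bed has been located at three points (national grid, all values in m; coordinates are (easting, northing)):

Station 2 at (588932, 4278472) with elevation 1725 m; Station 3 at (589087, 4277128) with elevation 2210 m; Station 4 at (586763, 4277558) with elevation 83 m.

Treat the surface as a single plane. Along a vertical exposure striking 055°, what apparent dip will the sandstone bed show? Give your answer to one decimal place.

29.3°

Two edge vectors: Station 2→Station 3 = (155, -1344, 485), Station 2→Station 4 = (-2169, -914, -1642).
Normal n = (Station 2→Station 3) × (Station 2→Station 4) = (2650138, -797455, -3056806).
So ∂z/∂E = −n_x/n_z = 0.86696 and ∂z/∂N = −n_y/n_z = −0.26088.
Unit vector along 055° is (sin 55°, cos 55°) = (0.8192, 0.5736).
Slope in that direction = a·(0.8192) + b·(0.5736) = 0.56054.
Apparent dip = arctan|0.56054| = 29.3° (true dip is 42.2°, so apparent ≤ true as expected).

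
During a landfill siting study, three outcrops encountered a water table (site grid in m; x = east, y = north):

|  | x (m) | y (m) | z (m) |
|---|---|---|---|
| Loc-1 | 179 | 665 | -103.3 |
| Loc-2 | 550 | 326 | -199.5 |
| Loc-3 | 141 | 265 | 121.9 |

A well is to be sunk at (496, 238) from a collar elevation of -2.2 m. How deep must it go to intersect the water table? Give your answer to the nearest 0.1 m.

115.3 m

Let the plane be z = a·x + b·y + c.
Loc-2−Loc-1: 371a − 339b = −96.2;  Loc-3−Loc-1: −38a − 400b = 225.2.
Solving gives a = −0.71194, b = −0.49537.
Then c = -103.3 − a·179 − b·665 = 353.56.
At (496, 238): z_contact = −353.12 − 117.90 + 353.56 = -117.46 m.
Depth below ground = -2.2 − (-117.46) = 115.3 m.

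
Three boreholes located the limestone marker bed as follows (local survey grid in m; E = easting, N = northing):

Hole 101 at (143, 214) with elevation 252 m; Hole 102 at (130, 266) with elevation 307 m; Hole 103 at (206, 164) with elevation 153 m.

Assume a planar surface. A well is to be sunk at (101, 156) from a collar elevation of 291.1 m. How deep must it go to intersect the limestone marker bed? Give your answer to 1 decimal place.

Let the plane be z = a·E + b·N + c.
Hole 102−Hole 101: −13a + 52b = 55;  Hole 103−Hole 101: 63a − 50b = −99.
Solving gives a = −0.91318, b = 0.82940.
Then c = 252 − a·143 − b·214 = 205.09.
At (101, 156): z_contact = −92.23 + 129.39 + 205.09 = 242.25 m.
Depth below ground = 291.1 − 242.25 = 48.9 m.

48.9 m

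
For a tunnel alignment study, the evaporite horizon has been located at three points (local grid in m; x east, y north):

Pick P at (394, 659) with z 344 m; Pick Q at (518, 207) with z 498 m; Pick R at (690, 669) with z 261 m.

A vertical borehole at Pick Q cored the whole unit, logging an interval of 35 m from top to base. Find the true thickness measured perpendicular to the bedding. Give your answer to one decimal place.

31.4 m

Two edge vectors: Pick P→Pick Q = (124, -452, 154), Pick P→Pick R = (296, 10, -83).
Normal n = (Pick P→Pick Q) × (Pick P→Pick R) = (35976, 55876, 135032).
So ∂z/∂x = −n_x/n_z = −0.26643 and ∂z/∂y = −n_y/n_z = −0.41380.
|∇z| = √(a²+b²) = 0.49215, so dip δ = arctan(0.49215) = 26.20°.
True thickness = vertical thickness × cos δ = 35 × cos 26.20° = 31.4 m.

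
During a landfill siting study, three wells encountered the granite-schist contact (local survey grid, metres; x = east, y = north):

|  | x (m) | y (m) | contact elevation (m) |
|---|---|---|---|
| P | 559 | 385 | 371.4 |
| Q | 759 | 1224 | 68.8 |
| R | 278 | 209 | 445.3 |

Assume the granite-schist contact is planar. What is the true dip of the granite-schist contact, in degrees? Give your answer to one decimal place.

19.4°

Let the plane be z = a·x + b·y + c.
Q−P: 200a + 839b = −302.6;  R−P: −281a − 176b = 73.9.
Solving gives a = −0.04360, b = −0.35027.
Gradient magnitude |∇z| = √(a² + b²) = √(0.00190 + 0.12269) = 0.35298.
True dip = arctan(0.35298) = 19.4°, dipping toward N (azimuth ≈ 007°).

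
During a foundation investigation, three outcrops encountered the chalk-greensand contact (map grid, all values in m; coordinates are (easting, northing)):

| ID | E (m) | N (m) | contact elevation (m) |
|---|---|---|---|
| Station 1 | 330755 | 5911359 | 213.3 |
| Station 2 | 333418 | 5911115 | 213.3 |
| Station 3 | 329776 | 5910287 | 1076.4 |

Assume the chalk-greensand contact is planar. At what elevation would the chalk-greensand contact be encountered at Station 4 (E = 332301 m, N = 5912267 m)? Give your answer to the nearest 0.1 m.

-566.6 m

Let the plane be z = a·E + b·N + c.
Station 2−Station 1: 2663a − 244b = 0;  Station 3−Station 1: −979a − 1072b = 863.1.
Solving gives a = −0.068074600, b = −0.742961722.
Then c = 213.3 − a·330755 − b·5911359 = 4414642.78.
At (332301, 5912267): z = −22621.3 − 4392588.1 + 4414642.78 = -566.6 m.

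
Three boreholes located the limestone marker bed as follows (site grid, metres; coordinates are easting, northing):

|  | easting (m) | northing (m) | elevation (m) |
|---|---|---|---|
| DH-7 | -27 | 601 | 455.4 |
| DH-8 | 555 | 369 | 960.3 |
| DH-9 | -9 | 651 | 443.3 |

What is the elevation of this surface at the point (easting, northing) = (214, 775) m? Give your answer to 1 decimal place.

533.6 m

Let the plane be z = a·easting + b·northing + c.
DH-8−DH-7: 582a − 232b = 504.9;  DH-9−DH-7: 18a + 50b = −12.1.
Solving gives a = 0.67429, b = −0.48475.
Then c = 455.4 − a·-27 − b·601 = 764.94.
At (214, 775): z = 144.3 − 375.7 + 764.94 = 533.6 m.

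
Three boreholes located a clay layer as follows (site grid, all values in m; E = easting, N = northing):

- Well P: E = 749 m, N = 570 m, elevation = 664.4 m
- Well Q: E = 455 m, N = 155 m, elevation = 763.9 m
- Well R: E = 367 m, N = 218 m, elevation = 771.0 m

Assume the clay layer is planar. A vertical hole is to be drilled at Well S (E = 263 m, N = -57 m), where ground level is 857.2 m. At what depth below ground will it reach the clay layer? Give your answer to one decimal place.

Two edge vectors: Well P→Well Q = (-294, -415, 99.5), Well P→Well R = (-382, -352, 106.6).
Normal n = (Well P→Well Q) × (Well P→Well R) = (-9215, -6668.6, -55042).
So ∂z/∂E = −n_x/n_z = −0.16742 and ∂z/∂N = −n_y/n_z = −0.12115.
Intercept c from Well P: 664.4 + 125.40 + 69.06 = 858.85.
At (263, -57): z_contact = −44.03 + 6.91 + 858.85 = 821.73 m.
Depth below ground = 857.2 − 821.73 = 35.5 m.

35.5 m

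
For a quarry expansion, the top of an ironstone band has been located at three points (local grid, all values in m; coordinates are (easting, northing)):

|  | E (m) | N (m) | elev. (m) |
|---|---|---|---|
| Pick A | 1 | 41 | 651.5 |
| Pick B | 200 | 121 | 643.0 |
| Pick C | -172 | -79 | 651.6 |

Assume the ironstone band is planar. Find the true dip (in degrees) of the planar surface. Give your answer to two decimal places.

9.99°

Let the plane be z = a·E + b·N + c.
Pick B−Pick A: 199a + 80b = −8.5;  Pick C−Pick A: −173a − 120b = 0.1.
Solving gives a = −0.10080, b = 0.14448.
Gradient magnitude |∇z| = √(a² + b²) = √(0.01016 + 0.02088) = 0.17617.
True dip = arctan(0.17617) = 9.99°, dipping toward SE (azimuth ≈ 145°).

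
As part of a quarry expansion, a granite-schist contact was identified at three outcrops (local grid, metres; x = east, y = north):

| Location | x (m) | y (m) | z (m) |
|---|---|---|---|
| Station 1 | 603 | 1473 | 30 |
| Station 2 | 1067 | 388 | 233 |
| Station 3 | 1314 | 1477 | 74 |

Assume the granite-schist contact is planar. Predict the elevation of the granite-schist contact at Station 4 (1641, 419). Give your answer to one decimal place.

Let the plane be z = a·x + b·y + c.
Station 2−Station 1: 464a − 1085b = 203;  Station 3−Station 1: 711a + 4b = 44.
Solving gives a = 0.062786, b = −0.160246.
Then c = 30 − a·603 − b·1473 = 228.18.
At (1641, 419): z = 103.0 − 67.1 + 228.18 = 264.1 m.

264.1 m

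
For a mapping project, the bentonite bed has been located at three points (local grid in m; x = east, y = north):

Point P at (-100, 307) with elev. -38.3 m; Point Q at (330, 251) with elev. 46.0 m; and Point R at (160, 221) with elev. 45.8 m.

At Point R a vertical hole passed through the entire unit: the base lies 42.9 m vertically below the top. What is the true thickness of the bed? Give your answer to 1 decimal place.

36.0 m

Two edge vectors: Point P→Point Q = (430, -56, 84.3), Point P→Point R = (260, -86, 84.1).
Normal n = (Point P→Point Q) × (Point P→Point R) = (2540.2, -14245, -22420).
So ∂z/∂x = −n_x/n_z = 0.11330 and ∂z/∂y = −n_y/n_z = −0.63537.
|∇z| = √(a²+b²) = 0.64539, so dip δ = arctan(0.64539) = 32.84°.
True thickness = vertical thickness × cos δ = 42.9 × cos 32.84° = 36.0 m.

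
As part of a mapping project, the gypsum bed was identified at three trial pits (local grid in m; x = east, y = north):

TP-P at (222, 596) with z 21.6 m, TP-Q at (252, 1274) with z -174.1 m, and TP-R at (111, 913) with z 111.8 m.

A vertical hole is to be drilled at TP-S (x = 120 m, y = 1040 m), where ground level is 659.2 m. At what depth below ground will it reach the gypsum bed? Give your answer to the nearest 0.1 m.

Let the plane be z = a·x + b·y + c.
TP-Q−TP-P: 30a + 678b = −195.7;  TP-R−TP-P: −111a + 317b = 90.2.
Solving gives a = −1.453290, b = −0.224338.
Then c = 21.6 − a·222 − b·596 = 477.94.
At (120, 1040): z_contact = −174.39 − 233.31 + 477.94 = 70.23 m.
Depth below ground = 659.2 − 70.23 = 589.0 m.

589.0 m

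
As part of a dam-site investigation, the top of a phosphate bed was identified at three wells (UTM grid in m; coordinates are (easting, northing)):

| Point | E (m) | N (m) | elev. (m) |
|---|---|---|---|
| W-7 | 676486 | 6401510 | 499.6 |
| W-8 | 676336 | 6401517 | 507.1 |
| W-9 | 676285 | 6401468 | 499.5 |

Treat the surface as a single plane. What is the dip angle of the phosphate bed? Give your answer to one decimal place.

Let the plane be z = a·E + b·N + c.
W-8−W-7: −150a + 7b = 7.5;  W-9−W-7: −201a − 42b = −0.1.
Solving gives a = −0.04078, b = 0.19755.
Gradient magnitude |∇z| = √(a² + b²) = √(0.00166 + 0.03903) = 0.20171.
True dip = arctan(0.20171) = 11.4°, dipping toward SSE (azimuth ≈ 168°).

11.4°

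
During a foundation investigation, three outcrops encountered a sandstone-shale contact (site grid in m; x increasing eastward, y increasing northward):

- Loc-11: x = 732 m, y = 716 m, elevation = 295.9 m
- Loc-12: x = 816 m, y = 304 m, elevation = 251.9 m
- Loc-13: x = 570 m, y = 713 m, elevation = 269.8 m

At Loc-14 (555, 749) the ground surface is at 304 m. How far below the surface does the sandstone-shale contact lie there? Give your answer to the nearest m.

32 m

Let the plane be z = a·x + b·y + c.
Loc-12−Loc-11: 84a − 412b = −44;  Loc-13−Loc-11: −162a − 3b = −26.1.
Solving gives a = 0.15853, b = 0.13912.
Then c = 295.9 − a·732 − b·716 = 80.24.
At (555, 749): z_contact = 88.0 + 104.2 + 80.24 = 272.4 m.
Depth below ground = 304 − 272.4 = 32 m.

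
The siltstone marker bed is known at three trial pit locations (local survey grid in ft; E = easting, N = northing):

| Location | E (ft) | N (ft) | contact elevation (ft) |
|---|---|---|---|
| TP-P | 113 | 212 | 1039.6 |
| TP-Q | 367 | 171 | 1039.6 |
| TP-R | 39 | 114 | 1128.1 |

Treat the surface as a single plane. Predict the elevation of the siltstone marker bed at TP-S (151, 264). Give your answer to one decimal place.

Two edge vectors: TP-P→TP-Q = (254, -41, 0), TP-P→TP-R = (-74, -98, 88.5).
Normal n = (TP-P→TP-Q) × (TP-P→TP-R) = (-3628.5, -22479, -27926).
So ∂z/∂E = −n_x/n_z = −0.12993 and ∂z/∂N = −n_y/n_z = −0.80495.
Intercept c from TP-P: 1039.6 + 14.68 + 170.65 = 1224.93.
At (151, 264): z = −19.6 − 212.5 + 1224.93 = 992.8 ft.

992.8 ft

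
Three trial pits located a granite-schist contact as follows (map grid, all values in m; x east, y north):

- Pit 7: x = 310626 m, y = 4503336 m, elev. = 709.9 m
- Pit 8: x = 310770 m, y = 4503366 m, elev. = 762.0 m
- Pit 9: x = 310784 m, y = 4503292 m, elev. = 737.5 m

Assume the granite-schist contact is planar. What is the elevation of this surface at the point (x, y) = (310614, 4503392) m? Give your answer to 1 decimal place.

Let the plane be z = a·x + b·y + c.
Pit 8−Pit 7: 144a + 30b = 52.1;  Pit 9−Pit 7: 158a − 44b = 27.6.
Solving gives a = 0.281726255, b = 0.384380643.
Then c = 709.9 − a·310626 − b·4503336 = −1817796.79.
At (310614, 4503392): z = 87508.1 + 1731016.7 − 1817796.79 = 728.0 m.

728.0 m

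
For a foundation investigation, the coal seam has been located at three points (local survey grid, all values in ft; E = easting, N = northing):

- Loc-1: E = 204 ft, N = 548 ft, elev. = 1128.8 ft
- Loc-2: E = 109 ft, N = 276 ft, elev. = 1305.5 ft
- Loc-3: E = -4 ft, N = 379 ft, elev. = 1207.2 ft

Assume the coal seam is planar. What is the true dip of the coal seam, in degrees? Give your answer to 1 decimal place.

Let the plane be z = a·E + b·N + c.
Loc-2−Loc-1: −95a − 272b = 176.7;  Loc-3−Loc-1: −208a − 169b = 78.4.
Solving gives a = 0.21069, b = −0.72322.
Gradient magnitude |∇z| = √(a² + b²) = √(0.04439 + 0.52305) = 0.75329.
True dip = arctan(0.75329) = 37.0°, dipping toward NNW (azimuth ≈ 344°).

37.0°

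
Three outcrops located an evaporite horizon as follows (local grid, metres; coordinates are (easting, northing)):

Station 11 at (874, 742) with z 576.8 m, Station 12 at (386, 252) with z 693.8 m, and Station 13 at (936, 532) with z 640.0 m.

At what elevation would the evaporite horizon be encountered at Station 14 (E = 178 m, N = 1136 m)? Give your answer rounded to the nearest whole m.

Two edge vectors: Station 11→Station 12 = (-488, -490, 117), Station 11→Station 13 = (62, -210, 63.2).
Normal n = (Station 11→Station 12) × (Station 11→Station 13) = (-6398, 38095.6, 132860).
So ∂z/∂E = −n_x/n_z = 0.04816 and ∂z/∂N = −n_y/n_z = −0.28673.
Intercept c from Station 11: 576.8 − 42.09 + 212.76 = 747.47.
At (178, 1136): z = 8.6 − 325.7 + 747.47 = 430.3 m.

430 m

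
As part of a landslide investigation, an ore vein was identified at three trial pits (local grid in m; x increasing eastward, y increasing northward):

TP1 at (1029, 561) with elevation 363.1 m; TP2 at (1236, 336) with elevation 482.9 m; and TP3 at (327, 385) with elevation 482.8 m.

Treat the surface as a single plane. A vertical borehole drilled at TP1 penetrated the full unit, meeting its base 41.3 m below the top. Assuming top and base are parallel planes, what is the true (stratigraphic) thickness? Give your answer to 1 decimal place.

36.0 m

Two edge vectors: TP1→TP2 = (207, -225, 119.8), TP1→TP3 = (-702, -176, 119.7).
Normal n = (TP1→TP2) × (TP1→TP3) = (-5847.7, -108877.5, -194382).
So ∂z/∂x = −n_x/n_z = −0.03008 and ∂z/∂y = −n_y/n_z = −0.56012.
|∇z| = √(a²+b²) = 0.56093, so dip δ = arctan(0.56093) = 29.29°.
True thickness = vertical thickness × cos δ = 41.3 × cos 29.29° = 36.0 m.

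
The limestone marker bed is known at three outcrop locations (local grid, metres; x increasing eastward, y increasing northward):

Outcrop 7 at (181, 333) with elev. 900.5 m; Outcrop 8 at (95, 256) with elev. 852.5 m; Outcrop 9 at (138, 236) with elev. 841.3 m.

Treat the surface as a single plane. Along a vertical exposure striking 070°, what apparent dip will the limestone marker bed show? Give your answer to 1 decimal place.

12.6°

Two edge vectors: Outcrop 7→Outcrop 8 = (-86, -77, -48), Outcrop 7→Outcrop 9 = (-43, -97, -59.2).
Normal n = (Outcrop 7→Outcrop 8) × (Outcrop 7→Outcrop 9) = (-97.6, -3027.2, 5031).
So ∂z/∂x = −n_x/n_z = 0.01940 and ∂z/∂y = −n_y/n_z = 0.60171.
Unit vector along 070° is (sin 70°, cos 70°) = (0.9397, 0.3420).
Slope in that direction = a·(0.9397) + b·(0.3420) = 0.22403.
Apparent dip = arctan|0.22403| = 12.6° (true dip is 31.0°, so apparent ≤ true as expected).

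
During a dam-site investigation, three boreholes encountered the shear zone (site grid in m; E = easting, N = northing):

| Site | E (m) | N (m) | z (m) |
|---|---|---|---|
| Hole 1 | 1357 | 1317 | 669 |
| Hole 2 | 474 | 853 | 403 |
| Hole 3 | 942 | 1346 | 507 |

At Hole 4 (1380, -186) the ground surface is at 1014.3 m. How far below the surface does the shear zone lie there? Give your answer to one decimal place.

Two edge vectors: Hole 1→Hole 2 = (-883, -464, -266), Hole 1→Hole 3 = (-415, 29, -162).
Normal n = (Hole 1→Hole 2) × (Hole 1→Hole 3) = (82882, -32656, -218167).
So ∂z/∂E = −n_x/n_z = 0.379902 and ∂z/∂N = −n_y/n_z = −0.149683.
Intercept c from Hole 1: 669 − 515.53 + 197.13 = 350.61.
At (1380, -186): z_contact = 524.26 + 27.84 + 350.61 = 902.71 m.
Depth below ground = 1014.3 − 902.71 = 111.6 m.

111.6 m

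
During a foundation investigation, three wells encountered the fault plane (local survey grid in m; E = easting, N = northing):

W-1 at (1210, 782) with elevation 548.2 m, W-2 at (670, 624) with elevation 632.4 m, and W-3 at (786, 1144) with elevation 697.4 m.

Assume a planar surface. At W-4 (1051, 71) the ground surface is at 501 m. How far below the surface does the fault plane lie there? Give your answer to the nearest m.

42 m

Let the plane be z = a·E + b·N + c.
W-2−W-1: −540a − 158b = 84.2;  W-3−W-1: −424a + 362b = 149.2.
Solving gives a = −0.20594, b = 0.17094.
Then c = 548.2 − a·1210 − b·782 = 663.71.
At (1051, 71): z_contact = −216.4 + 12.1 + 663.71 = 459.4 m.
Depth below ground = 501 − 459.4 = 42 m.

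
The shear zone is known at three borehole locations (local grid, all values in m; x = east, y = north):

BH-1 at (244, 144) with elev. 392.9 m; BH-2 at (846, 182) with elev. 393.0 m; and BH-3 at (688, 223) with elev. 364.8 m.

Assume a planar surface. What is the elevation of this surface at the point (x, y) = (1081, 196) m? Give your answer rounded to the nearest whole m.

393 m

Two edge vectors: BH-1→BH-2 = (602, 38, 0.1), BH-1→BH-3 = (444, 79, -28.1).
Normal n = (BH-1→BH-2) × (BH-1→BH-3) = (-1075.7, 16960.6, 30686).
So ∂z/∂x = −n_x/n_z = 0.03506 and ∂z/∂y = −n_y/n_z = −0.55271.
Intercept c from BH-1: 392.9 − 8.55 + 79.59 = 463.94.
At (1081, 196): z = 37.9 − 108.3 + 463.94 = 393.5 m.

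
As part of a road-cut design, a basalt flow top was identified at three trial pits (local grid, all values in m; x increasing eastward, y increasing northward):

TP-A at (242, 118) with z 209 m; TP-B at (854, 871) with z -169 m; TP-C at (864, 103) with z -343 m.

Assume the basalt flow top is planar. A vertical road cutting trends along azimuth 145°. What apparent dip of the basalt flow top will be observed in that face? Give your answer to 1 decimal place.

Let the plane be z = a·x + b·y + c.
TP-B−TP-A: 612a + 753b = −378;  TP-C−TP-A: 622a − 15b = −552.
Solving gives a = −0.88227, b = 0.21507.
Unit vector along 145° is (sin 145°, cos 145°) = (0.5736, -0.8192).
Slope in that direction = a·(0.5736) + b·(-0.8192) = −0.68223.
Apparent dip = arctan|0.68223| = 34.3° (true dip is 42.2°, so apparent ≤ true as expected).

34.3°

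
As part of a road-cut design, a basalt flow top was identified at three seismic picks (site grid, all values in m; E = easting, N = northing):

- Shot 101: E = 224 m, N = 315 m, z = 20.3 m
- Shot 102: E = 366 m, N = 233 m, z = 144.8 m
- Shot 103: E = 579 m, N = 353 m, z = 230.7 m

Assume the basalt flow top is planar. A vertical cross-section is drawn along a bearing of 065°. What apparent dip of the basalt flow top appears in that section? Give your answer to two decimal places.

Let the plane be z = a·E + b·N + c.
Shot 102−Shot 101: 142a − 82b = 124.5;  Shot 103−Shot 101: 355a + 38b = 210.4.
Solving gives a = 0.63710, b = −0.41502.
Unit vector along 065° is (sin 65°, cos 65°) = (0.9063, 0.4226).
Slope in that direction = a·(0.9063) + b·(0.4226) = 0.40201.
Apparent dip = arctan|0.40201| = 21.90° (true dip is 37.2°, so apparent ≤ true as expected).

21.90°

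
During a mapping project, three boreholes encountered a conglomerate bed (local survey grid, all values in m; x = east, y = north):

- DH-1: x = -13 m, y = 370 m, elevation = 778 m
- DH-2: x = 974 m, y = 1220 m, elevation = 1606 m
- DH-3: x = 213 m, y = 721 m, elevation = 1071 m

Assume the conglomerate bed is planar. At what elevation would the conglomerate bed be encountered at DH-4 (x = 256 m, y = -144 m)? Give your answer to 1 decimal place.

Let the plane be z = a·x + b·y + c.
DH-2−DH-1: 987a + 850b = 828;  DH-3−DH-1: 226a + 351b = 293.
Solving gives a = 0.269397, b = 0.661300.
Then c = 778 − a·-13 − b·370 = 536.82.
At (256, -144): z = 69.0 − 95.2 + 536.82 = 510.6 m.

510.6 m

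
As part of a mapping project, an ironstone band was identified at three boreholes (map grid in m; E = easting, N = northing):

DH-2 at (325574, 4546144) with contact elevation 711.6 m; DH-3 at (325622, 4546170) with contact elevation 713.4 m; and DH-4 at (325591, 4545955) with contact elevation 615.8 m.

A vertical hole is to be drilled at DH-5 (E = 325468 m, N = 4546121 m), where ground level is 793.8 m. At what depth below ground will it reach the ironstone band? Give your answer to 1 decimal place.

69.4 m

Let the plane be z = a·E + b·N + c.
DH-3−DH-2: 48a + 26b = 1.8;  DH-4−DH-2: 17a − 189b = −95.8.
Solving gives a = −0.226045827, b = 0.486546143.
Then c = 711.6 − a·325574 − b·4546144 = −2137602.58.
At (325468, 4546121): z_contact = −73570.68 + 2211897.64 − 2137602.58 = 724.37 m.
Depth below ground = 793.8 − 724.37 = 69.4 m.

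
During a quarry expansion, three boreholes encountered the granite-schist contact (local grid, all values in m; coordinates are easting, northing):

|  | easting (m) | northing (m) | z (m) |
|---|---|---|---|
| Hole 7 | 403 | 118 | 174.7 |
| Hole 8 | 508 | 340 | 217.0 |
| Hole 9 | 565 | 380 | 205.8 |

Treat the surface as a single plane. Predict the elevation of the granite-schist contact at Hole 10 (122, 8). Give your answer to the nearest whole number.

267 m

Let the plane be z = a·easting + b·northing + c.
Hole 8−Hole 7: 105a + 222b = 42.3;  Hole 9−Hole 7: 162a + 262b = 31.1.
Solving gives a = −0.49425, b = 0.42431.
Then c = 174.7 − a·403 − b·118 = 323.81.
At (122, 8): z = −60.3 + 3.4 + 323.81 = 266.9 m.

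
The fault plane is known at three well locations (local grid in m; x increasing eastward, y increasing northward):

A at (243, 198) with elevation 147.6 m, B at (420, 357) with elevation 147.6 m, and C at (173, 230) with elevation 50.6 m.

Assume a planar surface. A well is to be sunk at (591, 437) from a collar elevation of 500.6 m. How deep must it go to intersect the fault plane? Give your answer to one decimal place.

277.7 m

Two edge vectors: A→B = (177, 159, 0), A→C = (-70, 32, -97).
Normal n = (A→B) × (A→C) = (-15423, 17169, 16794).
So ∂z/∂x = −n_x/n_z = 0.91836 and ∂z/∂y = −n_y/n_z = −1.02233.
Intercept c from A: 147.6 − 223.16 + 202.42 = 126.86.
At (591, 437): z_contact = 542.75 − 446.76 + 126.86 = 222.85 m.
Depth below ground = 500.6 − 222.85 = 277.7 m.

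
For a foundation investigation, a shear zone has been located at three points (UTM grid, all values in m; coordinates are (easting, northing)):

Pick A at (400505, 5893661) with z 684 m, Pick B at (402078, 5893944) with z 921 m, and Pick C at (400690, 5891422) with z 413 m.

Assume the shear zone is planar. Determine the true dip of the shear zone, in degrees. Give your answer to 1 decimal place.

10.4°

Two edge vectors: Pick A→Pick B = (1573, 283, 237), Pick A→Pick C = (185, -2239, -271).
Normal n = (Pick A→Pick B) × (Pick A→Pick C) = (453950, 470128, -3574302).
So ∂z/∂E = −n_x/n_z = 0.12700 and ∂z/∂N = −n_y/n_z = 0.13153.
Gradient magnitude |∇z| = √(a² + b²) = √(0.01613 + 0.01730) = 0.18284.
True dip = arctan(0.18284) = 10.4°, dipping toward SW (azimuth ≈ 224°).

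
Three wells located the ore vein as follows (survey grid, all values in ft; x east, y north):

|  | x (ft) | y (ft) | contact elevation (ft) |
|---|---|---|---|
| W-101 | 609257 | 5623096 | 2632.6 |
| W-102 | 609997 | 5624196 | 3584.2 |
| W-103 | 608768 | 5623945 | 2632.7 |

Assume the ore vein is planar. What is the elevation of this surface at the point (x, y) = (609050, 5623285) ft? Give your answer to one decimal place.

2564.6 ft

Two edge vectors: W-101→W-102 = (740, 1100, 951.6), W-101→W-103 = (-489, 849, 0.1).
Normal n = (W-101→W-102) × (W-101→W-103) = (-807798.4, -465406.4, 1166160).
So ∂z/∂x = −n_x/n_z = 0.692699458 and ∂z/∂y = −n_y/n_z = 0.399093092.
Intercept c from W-101: 2632.6 − 422031.99 − 2244138.77 = −2663538.16.
At (609050, 5623285): z = 421888.6 + 2244214.2 − 2663538.16 = 2564.6 ft.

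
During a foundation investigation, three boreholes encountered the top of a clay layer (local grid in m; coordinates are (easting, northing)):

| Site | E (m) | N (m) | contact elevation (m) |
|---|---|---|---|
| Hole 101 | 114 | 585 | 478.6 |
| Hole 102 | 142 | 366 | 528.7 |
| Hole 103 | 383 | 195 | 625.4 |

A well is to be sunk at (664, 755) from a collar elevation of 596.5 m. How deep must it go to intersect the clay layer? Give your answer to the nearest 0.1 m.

Let the plane be z = a·E + b·N + c.
Hole 102−Hole 101: 28a − 219b = 50.1;  Hole 103−Hole 101: 269a − 390b = 146.8.
Solving gives a = 0.26276, b = −0.19517.
Then c = 478.6 − a·114 − b·585 = 562.82.
At (664, 755): z_contact = 174.47 − 147.35 + 562.82 = 589.94 m.
Depth below ground = 596.5 − 589.94 = 6.6 m.

6.6 m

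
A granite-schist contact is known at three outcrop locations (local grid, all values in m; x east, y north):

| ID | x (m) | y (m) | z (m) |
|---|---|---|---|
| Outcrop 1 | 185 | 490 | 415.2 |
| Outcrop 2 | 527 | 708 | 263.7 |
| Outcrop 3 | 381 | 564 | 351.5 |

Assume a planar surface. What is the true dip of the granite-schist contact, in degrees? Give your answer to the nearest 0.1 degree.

25.6°

Let the plane be z = a·x + b·y + c.
Outcrop 2−Outcrop 1: 342a + 218b = −151.5;  Outcrop 3−Outcrop 1: 196a + 74b = −63.7.
Solving gives a = −0.15359, b = −0.45400.
Gradient magnitude |∇z| = √(a² + b²) = √(0.02359 + 0.20611) = 0.47927.
True dip = arctan(0.47927) = 25.6°, dipping toward NNE (azimuth ≈ 019°).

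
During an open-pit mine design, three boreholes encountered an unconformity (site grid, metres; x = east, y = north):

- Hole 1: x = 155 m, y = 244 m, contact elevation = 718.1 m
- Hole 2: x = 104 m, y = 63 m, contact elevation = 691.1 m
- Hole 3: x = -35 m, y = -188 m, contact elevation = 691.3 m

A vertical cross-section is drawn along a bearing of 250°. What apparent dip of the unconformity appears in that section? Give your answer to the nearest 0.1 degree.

Let the plane be z = a·x + b·y + c.
Hole 2−Hole 1: −51a − 181b = −27;  Hole 3−Hole 1: −190a − 432b = −26.8.
Solving gives a = −0.55132, b = 0.30452.
Unit vector along 250° is (sin 250°, cos 250°) = (-0.9397, -0.3420).
Slope in that direction = a·(-0.9397) + b·(-0.3420) = 0.41392.
Apparent dip = arctan|0.41392| = 22.5° (true dip is 32.2°, so apparent ≤ true as expected).

22.5°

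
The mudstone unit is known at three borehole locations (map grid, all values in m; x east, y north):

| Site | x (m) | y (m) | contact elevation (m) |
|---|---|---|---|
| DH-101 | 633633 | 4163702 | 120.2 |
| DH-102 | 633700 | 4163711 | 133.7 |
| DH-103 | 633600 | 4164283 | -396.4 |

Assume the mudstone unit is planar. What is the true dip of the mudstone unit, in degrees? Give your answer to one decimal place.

42.8°

Let the plane be z = a·x + b·y + c.
DH-102−DH-101: 67a + 9b = 13.5;  DH-103−DH-101: −33a + 581b = −516.6.
Solving gives a = 0.31850, b = −0.87107.
Gradient magnitude |∇z| = √(a² + b²) = √(0.10144 + 0.75876) = 0.92747.
True dip = arctan(0.92747) = 42.8°, dipping toward NNW (azimuth ≈ 340°).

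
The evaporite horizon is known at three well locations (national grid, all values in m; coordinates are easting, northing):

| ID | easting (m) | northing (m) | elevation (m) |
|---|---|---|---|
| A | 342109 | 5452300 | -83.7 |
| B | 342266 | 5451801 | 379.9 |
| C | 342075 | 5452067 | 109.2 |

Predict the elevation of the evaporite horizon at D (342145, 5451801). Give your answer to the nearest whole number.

Let the plane be z = a·easting + b·northing + c.
B−A: 157a − 499b = 463.6;  C−A: −34a − 233b = 192.9.
Solving gives a = 0.21965189, b = −0.85994920.
Then c = -83.7 − a·342109 − b·5452300 = 4613472.45.
At (342145, 5451801): z = 75152.8 − 4688271.9 + 4613472.45 = 353.3 m.

353 m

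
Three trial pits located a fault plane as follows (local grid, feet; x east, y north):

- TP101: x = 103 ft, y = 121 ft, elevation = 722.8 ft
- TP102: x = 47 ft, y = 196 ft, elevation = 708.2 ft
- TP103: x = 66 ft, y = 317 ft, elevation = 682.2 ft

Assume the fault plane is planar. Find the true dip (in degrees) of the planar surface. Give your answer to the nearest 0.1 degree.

Let the plane be z = a·x + b·y + c.
TP102−TP101: −56a + 75b = −14.6;  TP103−TP101: −37a + 196b = −40.6.
Solving gives a = −0.02236, b = −0.21136.
Gradient magnitude |∇z| = √(a² + b²) = √(0.00050 + 0.04467) = 0.21254.
True dip = arctan(0.21254) = 12.0°, dipping toward N (azimuth ≈ 006°).

12.0°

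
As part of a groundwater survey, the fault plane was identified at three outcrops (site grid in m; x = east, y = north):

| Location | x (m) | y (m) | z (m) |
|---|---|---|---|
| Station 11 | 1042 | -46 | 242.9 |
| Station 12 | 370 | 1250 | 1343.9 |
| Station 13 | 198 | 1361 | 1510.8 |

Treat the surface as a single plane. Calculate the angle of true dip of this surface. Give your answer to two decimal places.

39.37°

Let the plane be z = a·x + b·y + c.
Station 12−Station 11: −672a + 1296b = 1101;  Station 13−Station 11: −844a + 1407b = 1267.9.
Solving gives a = −0.63438, b = 0.52060.
Gradient magnitude |∇z| = √(a² + b²) = √(0.40244 + 0.27102) = 0.82065.
True dip = arctan(0.82065) = 39.37°, dipping toward SE (azimuth ≈ 129°).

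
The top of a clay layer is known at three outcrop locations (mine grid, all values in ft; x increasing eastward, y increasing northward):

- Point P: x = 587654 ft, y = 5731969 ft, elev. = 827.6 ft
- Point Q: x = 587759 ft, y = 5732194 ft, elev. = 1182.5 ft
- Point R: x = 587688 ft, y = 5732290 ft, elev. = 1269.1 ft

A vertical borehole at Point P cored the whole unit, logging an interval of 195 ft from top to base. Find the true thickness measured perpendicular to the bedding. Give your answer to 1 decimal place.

111.7 ft

Let the plane be z = a·x + b·y + c.
Point Q−Point P: 105a + 225b = 354.9;  Point R−Point P: 34a + 321b = 441.5.
Solving gives a = 0.55979, b = 1.31610.
|∇z| = √(a²+b²) = 1.43020, so dip δ = arctan(1.43020) = 55.04°.
True thickness = vertical thickness × cos δ = 195 × cos 55.04° = 111.7 ft.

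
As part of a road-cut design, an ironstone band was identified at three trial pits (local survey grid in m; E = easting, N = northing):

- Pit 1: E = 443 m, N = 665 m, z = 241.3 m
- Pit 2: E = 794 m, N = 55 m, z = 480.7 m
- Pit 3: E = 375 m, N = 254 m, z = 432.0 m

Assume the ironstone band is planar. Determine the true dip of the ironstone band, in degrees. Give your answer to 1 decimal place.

24.6°

Let the plane be z = a·E + b·N + c.
Pit 2−Pit 1: 351a − 610b = 239.4;  Pit 3−Pit 1: −68a − 411b = 190.7.
Solving gives a = −0.09655, b = −0.44802.
Gradient magnitude |∇z| = √(a² + b²) = √(0.00932 + 0.20072) = 0.45830.
True dip = arctan(0.45830) = 24.6°, dipping toward NNE (azimuth ≈ 012°).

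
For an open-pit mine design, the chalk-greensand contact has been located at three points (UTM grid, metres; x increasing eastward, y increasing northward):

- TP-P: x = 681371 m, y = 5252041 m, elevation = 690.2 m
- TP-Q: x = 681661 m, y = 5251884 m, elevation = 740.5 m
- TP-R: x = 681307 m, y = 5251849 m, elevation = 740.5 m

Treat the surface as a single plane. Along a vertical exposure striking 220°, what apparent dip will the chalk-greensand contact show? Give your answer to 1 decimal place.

10.8°

Two edge vectors: TP-P→TP-Q = (290, -157, 50.3), TP-P→TP-R = (-64, -192, 50.3).
Normal n = (TP-P→TP-Q) × (TP-P→TP-R) = (1760.5, -17806.2, -65728).
So ∂z/∂x = −n_x/n_z = 0.02678 and ∂z/∂y = −n_y/n_z = −0.27091.
Unit vector along 220° is (sin 220°, cos 220°) = (-0.6428, -0.7660).
Slope in that direction = a·(-0.6428) + b·(-0.7660) = 0.19031.
Apparent dip = arctan|0.19031| = 10.8° (true dip is 15.2°, so apparent ≤ true as expected).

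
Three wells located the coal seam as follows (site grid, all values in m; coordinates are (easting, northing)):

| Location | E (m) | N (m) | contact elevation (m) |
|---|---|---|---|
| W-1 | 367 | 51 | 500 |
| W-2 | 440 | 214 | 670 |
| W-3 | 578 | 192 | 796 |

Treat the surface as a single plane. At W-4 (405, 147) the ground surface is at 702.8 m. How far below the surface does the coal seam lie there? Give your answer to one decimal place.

Two edge vectors: W-1→W-2 = (73, 163, 170), W-1→W-3 = (211, 141, 296).
Normal n = (W-1→W-2) × (W-1→W-3) = (24278, 14262, -24100).
So ∂z/∂E = −n_x/n_z = 1.00739 and ∂z/∂N = −n_y/n_z = 0.59178.
Intercept c from W-1: 500 − 369.71 − 30.18 = 100.11.
At (405, 147): z_contact = 407.99 + 86.99 + 100.11 = 595.09 m.
Depth below ground = 702.8 − 595.09 = 107.7 m.

107.7 m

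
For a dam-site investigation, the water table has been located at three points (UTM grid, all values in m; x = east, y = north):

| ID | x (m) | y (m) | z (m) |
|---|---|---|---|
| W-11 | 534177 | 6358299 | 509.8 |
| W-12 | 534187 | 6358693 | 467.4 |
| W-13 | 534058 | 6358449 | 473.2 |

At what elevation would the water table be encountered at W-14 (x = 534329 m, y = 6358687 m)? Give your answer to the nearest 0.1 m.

Let the plane be z = a·x + b·y + c.
W-12−W-11: 10a + 394b = −42.4;  W-13−W-11: −119a + 150b = −36.6.
Solving gives a = 0.166585376, b = −0.111842268.
Then c = 509.8 − a·534177 − b·6358299 = 622650.31.
At (534329, 6358687): z = 89011.4 − 711170.0 + 622650.31 = 491.7 m.

491.7 m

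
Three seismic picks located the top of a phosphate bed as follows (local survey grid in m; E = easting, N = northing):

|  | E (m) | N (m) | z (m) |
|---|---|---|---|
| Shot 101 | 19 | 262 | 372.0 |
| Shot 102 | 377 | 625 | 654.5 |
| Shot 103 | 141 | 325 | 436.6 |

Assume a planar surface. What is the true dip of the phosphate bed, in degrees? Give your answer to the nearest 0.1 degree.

Let the plane be z = a·E + b·N + c.
Shot 102−Shot 101: 358a + 363b = 282.5;  Shot 103−Shot 101: 122a + 63b = 64.6.
Solving gives a = 0.26009, b = 0.52173.
Gradient magnitude |∇z| = √(a² + b²) = √(0.06765 + 0.27220) = 0.58296.
True dip = arctan(0.58296) = 30.2°, dipping toward SSW (azimuth ≈ 206°).

30.2°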